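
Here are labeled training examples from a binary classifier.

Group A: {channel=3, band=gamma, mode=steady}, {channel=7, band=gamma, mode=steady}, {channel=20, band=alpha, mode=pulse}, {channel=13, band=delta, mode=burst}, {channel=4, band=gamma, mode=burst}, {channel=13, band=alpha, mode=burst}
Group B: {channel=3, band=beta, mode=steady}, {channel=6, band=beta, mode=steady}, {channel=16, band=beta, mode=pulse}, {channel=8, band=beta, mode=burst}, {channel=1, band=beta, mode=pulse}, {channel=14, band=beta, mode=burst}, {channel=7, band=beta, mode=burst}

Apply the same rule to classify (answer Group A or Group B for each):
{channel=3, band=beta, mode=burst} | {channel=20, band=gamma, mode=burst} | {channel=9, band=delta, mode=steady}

Every 'Group A' example satisfies: band is not beta. None of the 'Group B' examples do.
{channel=3, band=beta, mode=burst} — band is beta, hence Group B. {channel=20, band=gamma, mode=burst} — band is gamma, hence Group A. {channel=9, band=delta, mode=steady} — band is delta, hence Group A.

Group B, Group A, Group A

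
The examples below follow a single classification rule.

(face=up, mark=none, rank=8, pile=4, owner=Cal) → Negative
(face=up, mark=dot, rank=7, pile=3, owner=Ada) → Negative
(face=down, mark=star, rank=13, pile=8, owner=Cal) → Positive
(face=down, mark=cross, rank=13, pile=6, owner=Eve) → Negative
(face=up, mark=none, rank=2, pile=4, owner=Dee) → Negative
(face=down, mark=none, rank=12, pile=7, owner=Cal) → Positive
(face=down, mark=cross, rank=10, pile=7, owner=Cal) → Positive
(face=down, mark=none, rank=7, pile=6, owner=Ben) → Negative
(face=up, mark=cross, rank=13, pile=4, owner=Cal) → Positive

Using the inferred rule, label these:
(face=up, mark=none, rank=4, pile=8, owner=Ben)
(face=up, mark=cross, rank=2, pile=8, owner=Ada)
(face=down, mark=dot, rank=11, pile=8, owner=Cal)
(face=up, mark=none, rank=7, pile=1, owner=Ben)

A rule that fits every label: owner is Cal AND rank ≥ 10 — true of each 'Positive' example, false of each 'Negative' one.

Negative, Negative, Positive, Negative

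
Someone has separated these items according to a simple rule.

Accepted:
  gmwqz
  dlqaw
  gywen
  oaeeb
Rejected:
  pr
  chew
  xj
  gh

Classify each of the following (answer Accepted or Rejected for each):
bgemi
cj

One predicate separates the groups cleanly: odd length.
bgemi: length 5, has this property → Accepted.
cj: length 2, does not satisfy this → Rejected.

Accepted, Rejected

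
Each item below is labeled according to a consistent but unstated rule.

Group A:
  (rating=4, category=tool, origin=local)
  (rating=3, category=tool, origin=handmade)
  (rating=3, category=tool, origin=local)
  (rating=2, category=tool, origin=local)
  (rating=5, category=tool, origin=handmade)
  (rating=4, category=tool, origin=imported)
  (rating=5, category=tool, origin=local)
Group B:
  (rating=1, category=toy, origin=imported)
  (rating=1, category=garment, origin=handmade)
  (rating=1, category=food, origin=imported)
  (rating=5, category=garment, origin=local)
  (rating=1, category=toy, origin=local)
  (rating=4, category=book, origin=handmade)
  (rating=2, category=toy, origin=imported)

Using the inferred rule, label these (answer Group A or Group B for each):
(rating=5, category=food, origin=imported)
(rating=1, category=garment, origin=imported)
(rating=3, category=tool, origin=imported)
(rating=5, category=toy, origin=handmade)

Group B, Group B, Group A, Group B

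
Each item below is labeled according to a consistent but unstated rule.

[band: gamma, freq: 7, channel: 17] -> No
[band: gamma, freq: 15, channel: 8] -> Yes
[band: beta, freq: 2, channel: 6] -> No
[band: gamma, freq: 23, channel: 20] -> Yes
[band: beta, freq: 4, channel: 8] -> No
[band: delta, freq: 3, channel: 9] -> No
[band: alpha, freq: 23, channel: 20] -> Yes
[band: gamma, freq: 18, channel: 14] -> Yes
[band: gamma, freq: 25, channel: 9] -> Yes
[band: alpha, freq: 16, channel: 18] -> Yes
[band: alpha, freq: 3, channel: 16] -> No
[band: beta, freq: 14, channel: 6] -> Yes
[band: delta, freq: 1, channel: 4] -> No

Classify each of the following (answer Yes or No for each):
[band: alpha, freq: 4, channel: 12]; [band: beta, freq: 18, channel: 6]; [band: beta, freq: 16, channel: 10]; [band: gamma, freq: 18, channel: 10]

The simplest hypothesis consistent with all the labels is: freq ≥ 14.
[band: alpha, freq: 4, channel: 12] — freq = 4, hence No.
[band: beta, freq: 18, channel: 6] — freq = 18, hence Yes.
[band: beta, freq: 16, channel: 10] — freq = 16, hence Yes.
[band: gamma, freq: 18, channel: 10] — freq = 18, hence Yes.

No, Yes, Yes, Yes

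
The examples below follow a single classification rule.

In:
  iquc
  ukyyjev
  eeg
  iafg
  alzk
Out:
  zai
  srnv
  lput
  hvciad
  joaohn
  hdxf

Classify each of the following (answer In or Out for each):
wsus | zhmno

One predicate separates the groups cleanly: starts with a vowel.
wsus → starts with 'w' → Out. zhmno → starts with 'z' → Out.

Out, Out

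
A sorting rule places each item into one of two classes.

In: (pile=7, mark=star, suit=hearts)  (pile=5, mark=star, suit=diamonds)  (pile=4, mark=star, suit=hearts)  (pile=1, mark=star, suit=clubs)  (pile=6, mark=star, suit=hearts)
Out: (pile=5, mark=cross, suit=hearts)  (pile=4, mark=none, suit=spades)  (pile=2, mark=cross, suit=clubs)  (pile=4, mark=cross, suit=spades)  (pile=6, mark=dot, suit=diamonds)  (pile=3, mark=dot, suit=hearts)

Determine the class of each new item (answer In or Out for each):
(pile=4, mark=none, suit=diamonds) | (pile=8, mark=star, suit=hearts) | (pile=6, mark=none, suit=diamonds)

Out, In, Out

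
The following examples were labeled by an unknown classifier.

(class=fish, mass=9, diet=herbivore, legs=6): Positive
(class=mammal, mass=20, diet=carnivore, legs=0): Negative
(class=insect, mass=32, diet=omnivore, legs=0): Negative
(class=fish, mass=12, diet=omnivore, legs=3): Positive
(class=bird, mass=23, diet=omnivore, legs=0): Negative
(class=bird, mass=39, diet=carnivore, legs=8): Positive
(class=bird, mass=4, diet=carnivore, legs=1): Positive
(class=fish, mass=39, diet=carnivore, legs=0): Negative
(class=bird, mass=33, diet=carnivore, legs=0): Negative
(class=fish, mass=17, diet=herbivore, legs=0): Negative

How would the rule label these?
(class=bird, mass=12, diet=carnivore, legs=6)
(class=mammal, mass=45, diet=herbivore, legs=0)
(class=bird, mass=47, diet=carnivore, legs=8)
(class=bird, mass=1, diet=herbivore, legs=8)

The common property of the 'Positive' items is: legs ≥ 1. No 'Negative' item has it.
(class=bird, mass=12, diet=carnivore, legs=6): Positive (legs = 6).
(class=mammal, mass=45, diet=herbivore, legs=0): Negative (legs = 0).
(class=bird, mass=47, diet=carnivore, legs=8): Positive (legs = 8).
(class=bird, mass=1, diet=herbivore, legs=8): Positive (legs = 8).

Positive, Negative, Positive, Positive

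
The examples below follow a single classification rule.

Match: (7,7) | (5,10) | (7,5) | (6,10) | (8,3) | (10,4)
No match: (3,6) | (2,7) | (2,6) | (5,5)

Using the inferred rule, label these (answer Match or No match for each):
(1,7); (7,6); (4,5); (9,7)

No match, Match, No match, Match

One predicate separates the groups cleanly: sum ≥ 11.
(1,7): 1+7 = 8, does not satisfy this → No match. (7,6): 7+6 = 13, matches → Match. (4,5): 4+5 = 9, does not satisfy this → No match. (9,7): 9+7 = 16, matches → Match.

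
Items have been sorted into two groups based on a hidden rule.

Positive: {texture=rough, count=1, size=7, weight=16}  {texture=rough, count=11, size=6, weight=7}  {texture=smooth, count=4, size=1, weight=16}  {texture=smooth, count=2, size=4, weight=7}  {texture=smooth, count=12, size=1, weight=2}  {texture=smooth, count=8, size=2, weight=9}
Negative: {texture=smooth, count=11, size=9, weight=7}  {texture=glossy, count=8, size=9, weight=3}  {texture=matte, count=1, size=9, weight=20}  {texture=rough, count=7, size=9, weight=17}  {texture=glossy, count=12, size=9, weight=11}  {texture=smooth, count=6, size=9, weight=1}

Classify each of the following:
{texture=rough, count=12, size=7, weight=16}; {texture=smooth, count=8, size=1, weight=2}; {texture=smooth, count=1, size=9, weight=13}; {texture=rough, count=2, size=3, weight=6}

All 'Positive' examples share one property — size ≤ 7 — and every 'Negative' example lacks it.

Positive, Positive, Negative, Positive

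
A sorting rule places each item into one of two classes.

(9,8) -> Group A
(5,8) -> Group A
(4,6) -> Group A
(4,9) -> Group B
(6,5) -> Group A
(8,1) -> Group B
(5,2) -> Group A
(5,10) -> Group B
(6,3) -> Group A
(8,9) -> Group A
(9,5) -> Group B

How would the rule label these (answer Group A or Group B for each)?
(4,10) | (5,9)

The rule appears to be: |first − second| ≤ 3.

Group B, Group B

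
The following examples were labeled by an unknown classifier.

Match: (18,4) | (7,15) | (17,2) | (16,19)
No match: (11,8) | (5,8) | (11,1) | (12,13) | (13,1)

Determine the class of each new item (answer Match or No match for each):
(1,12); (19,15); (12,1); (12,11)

No match, Match, No match, No match

All 'Match' examples share one property — max ≥ 15 — and every 'No match' example lacks it.
(1,12) → max 12 → No match. (19,15) → max 19 → Match. (12,1) → max 12 → No match. (12,11) → max 12 → No match.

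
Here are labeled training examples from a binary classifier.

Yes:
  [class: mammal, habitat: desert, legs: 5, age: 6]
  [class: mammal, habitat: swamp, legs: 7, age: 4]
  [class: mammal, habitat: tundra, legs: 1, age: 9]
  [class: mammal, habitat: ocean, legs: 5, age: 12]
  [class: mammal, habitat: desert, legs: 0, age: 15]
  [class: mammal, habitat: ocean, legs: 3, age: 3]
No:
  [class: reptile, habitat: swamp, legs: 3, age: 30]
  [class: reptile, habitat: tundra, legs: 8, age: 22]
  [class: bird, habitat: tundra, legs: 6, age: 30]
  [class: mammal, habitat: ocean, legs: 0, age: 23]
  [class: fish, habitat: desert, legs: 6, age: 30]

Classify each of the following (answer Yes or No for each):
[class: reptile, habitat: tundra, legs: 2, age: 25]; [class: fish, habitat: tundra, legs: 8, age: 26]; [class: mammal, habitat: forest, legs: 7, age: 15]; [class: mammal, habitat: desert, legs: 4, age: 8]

No, No, Yes, Yes

The classifier is using: age ≤ 15.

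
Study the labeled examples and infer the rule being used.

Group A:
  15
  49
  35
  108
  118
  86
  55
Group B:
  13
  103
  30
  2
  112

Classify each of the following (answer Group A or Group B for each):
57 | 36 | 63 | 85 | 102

Rule: digit sum ≥ 5. This holds for each 'Group A' example and fails for each 'Group B' one.
57 → digit sum 5+7 = 12 → Group A.
36 → digit sum 3+6 = 9 → Group A.
63 → digit sum 6+3 = 9 → Group A.
85 → digit sum 8+5 = 13 → Group A.
102 → digit sum 1+0+2 = 3 → Group B.

Group A, Group A, Group A, Group A, Group B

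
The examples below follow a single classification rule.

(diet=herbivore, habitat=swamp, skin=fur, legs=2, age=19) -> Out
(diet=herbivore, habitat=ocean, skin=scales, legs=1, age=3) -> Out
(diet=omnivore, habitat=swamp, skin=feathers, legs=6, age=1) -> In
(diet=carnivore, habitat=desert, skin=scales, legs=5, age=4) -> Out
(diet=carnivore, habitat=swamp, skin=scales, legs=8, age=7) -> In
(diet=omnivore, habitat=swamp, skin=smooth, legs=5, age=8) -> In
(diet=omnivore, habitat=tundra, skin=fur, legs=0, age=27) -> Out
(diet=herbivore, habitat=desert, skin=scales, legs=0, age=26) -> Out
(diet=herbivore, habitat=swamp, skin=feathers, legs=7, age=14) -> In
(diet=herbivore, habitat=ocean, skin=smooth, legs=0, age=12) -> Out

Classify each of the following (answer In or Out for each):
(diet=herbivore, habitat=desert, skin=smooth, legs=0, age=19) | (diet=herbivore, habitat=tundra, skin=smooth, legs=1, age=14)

One predicate separates the groups cleanly: habitat is swamp AND age ≤ 14.

Out, Out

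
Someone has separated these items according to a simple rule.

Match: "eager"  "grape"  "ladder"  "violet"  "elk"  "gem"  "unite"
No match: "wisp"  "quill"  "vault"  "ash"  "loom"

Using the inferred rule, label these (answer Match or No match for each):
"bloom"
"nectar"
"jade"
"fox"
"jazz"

No match, Match, Match, No match, No match

A rule that fits every label: contains 'e' — true of each 'Match' example, false of each 'No match' one.
"bloom": no 'e' — does not fit, so No match. "nectar": has 'e' — qualifies, so Match. "jade": has 'e' — qualifies, so Match. "fox": no 'e' — does not fit, so No match. "jazz": no 'e' — does not fit, so No match.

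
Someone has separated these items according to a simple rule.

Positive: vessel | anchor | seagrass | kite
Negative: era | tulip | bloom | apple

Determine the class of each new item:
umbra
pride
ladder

Negative, Negative, Positive

The rule appears to be: even length.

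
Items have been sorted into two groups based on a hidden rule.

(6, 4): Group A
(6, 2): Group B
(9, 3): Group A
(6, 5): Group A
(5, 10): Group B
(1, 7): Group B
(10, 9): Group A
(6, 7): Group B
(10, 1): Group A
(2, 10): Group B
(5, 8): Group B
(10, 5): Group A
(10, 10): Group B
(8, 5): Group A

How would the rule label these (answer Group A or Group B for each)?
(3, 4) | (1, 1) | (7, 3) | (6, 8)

Group B, Group B, Group A, Group B

The classifier is using: first > second AND sum ≥ 10.
(3, 4) → 3 < 4, 3+4 = 7 → Group B.
(1, 1) → 1 = 1, 1+1 = 2 → Group B.
(7, 3) → 7 > 3, 7+3 = 10 → Group A.
(6, 8) → 6 < 8, 6+8 = 14 → Group B.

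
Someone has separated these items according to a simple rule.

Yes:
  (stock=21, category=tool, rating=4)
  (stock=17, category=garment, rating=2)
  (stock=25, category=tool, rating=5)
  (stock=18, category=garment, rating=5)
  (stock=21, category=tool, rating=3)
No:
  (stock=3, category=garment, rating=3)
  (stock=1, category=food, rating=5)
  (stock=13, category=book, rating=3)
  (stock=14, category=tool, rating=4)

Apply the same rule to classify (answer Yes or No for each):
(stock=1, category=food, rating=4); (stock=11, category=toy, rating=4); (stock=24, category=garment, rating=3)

No, No, Yes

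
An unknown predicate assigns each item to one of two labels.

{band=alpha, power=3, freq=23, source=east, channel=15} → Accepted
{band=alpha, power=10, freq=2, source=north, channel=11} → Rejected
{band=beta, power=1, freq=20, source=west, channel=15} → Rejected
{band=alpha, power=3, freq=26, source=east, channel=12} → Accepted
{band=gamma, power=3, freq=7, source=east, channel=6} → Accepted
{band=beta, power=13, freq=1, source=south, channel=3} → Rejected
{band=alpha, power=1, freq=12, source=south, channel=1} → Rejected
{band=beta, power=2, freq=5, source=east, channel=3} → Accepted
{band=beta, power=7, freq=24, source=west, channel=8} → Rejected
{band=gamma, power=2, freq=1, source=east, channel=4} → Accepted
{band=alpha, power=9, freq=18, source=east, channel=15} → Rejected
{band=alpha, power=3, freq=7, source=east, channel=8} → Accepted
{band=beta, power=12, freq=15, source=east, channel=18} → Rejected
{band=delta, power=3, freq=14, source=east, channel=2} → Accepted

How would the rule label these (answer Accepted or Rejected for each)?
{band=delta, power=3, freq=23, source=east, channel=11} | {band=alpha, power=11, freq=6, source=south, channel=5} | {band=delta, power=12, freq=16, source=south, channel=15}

The classifier is using: source is east AND power ≤ 3.
{band=delta, power=3, freq=23, source=east, channel=11} — source is east, power = 3, hence Accepted. {band=alpha, power=11, freq=6, source=south, channel=5} — source is south, power = 11, hence Rejected. {band=delta, power=12, freq=16, source=south, channel=15} — source is south, power = 12, hence Rejected.

Accepted, Rejected, Rejected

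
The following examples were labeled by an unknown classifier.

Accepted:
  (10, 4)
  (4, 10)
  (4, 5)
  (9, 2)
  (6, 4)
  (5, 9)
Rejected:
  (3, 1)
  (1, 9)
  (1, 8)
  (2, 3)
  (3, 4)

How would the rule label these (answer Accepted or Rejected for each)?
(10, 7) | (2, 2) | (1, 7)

The simplest hypothesis consistent with all the labels is: first ≥ 4.

Accepted, Rejected, Rejected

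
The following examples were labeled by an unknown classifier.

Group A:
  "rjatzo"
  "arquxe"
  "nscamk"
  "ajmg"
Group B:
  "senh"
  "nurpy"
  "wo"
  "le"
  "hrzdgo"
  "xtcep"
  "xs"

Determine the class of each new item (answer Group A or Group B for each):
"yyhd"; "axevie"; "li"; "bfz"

The simplest hypothesis consistent with all the labels is: contains 'a'.

Group B, Group A, Group B, Group B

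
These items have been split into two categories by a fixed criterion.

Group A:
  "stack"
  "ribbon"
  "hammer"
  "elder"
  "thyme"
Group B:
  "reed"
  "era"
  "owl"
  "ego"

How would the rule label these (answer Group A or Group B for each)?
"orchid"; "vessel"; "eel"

Group A, Group A, Group B

All 'Group A' examples share one property — length ≥ 5 — and every 'Group B' example lacks it.
"orchid": length 6, has this property → Group A.
"vessel": length 6, has this property → Group A.
"eel": length 3, doesn't qualify → Group B.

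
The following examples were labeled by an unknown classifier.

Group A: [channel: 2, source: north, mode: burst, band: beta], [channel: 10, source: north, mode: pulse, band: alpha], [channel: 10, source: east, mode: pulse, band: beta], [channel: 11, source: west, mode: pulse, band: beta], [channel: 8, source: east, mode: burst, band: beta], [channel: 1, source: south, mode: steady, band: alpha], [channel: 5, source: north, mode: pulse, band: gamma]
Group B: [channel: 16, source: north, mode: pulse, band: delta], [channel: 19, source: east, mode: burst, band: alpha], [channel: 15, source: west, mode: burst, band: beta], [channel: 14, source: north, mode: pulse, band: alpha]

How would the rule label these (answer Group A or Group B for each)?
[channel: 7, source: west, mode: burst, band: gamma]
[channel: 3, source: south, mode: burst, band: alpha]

Group A, Group A

The classifier is using: channel ≤ 11.
[channel: 7, source: west, mode: burst, band: gamma] → channel = 7 → Group A. [channel: 3, source: south, mode: burst, band: alpha] → channel = 3 → Group A.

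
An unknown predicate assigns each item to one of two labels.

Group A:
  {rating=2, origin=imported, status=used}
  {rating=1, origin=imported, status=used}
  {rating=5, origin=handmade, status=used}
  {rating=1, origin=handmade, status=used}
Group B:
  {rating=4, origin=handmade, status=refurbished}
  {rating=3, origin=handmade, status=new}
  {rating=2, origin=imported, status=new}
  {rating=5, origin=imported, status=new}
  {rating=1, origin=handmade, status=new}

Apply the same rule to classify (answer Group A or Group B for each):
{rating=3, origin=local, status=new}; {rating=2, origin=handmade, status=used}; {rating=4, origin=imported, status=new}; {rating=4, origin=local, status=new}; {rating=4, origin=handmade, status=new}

Group B, Group A, Group B, Group B, Group B

Every 'Group A' example satisfies: status is used. None of the 'Group B' examples do.
{rating=3, origin=local, status=new}: status is new — fails the rule, so Group B. {rating=2, origin=handmade, status=used}: status is used — has this property, so Group A. {rating=4, origin=imported, status=new}: status is new — fails the rule, so Group B. {rating=4, origin=local, status=new}: status is new — fails the rule, so Group B. {rating=4, origin=handmade, status=new}: status is new — fails the rule, so Group B.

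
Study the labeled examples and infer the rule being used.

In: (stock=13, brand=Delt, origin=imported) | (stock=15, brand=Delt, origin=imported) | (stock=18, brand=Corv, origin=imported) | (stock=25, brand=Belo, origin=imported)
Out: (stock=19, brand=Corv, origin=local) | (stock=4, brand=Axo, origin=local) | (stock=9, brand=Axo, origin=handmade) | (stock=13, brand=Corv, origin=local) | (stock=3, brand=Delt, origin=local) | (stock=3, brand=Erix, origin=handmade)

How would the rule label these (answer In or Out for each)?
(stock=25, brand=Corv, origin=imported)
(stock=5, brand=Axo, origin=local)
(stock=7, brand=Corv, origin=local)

In, Out, Out

'In' ⟺ origin is imported.
(stock=25, brand=Corv, origin=imported) — origin is imported, hence In.
(stock=5, brand=Axo, origin=local) — origin is local, hence Out.
(stock=7, brand=Corv, origin=local) — origin is local, hence Out.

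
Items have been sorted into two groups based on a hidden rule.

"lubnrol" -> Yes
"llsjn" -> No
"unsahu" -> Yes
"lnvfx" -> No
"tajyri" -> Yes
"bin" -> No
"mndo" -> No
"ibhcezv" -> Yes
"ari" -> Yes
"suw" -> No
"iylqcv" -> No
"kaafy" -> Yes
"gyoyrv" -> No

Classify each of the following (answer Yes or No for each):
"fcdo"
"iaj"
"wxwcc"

No, Yes, No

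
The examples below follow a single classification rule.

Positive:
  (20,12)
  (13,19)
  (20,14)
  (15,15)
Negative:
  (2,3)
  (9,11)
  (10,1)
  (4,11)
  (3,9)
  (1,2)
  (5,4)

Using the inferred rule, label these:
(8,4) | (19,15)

Every 'Positive' example satisfies: sum ≥ 30. None of the 'Negative' examples do.
(8,4) → 8+4 = 12 → Negative.
(19,15) → 19+15 = 34 → Positive.

Negative, Positive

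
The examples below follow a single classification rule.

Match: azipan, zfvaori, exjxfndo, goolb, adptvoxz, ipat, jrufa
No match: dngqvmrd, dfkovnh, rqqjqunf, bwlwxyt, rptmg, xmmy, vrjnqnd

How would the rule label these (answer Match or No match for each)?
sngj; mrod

No match, No match

The classifier is using: has ≥ 2 vowels.
sngj: No match (0 vowels). mrod: No match (1 vowel).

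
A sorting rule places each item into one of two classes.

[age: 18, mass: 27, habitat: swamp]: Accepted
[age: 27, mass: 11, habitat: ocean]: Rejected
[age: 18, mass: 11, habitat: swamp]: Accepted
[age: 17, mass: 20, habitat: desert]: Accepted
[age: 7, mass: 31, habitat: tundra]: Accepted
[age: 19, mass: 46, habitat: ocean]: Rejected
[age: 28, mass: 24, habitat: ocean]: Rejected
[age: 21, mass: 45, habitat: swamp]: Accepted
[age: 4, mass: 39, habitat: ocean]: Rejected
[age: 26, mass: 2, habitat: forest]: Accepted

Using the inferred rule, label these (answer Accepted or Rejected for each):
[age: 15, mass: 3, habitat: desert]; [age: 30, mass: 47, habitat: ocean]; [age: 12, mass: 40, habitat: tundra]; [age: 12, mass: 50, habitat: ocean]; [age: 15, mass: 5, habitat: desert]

Accepted, Rejected, Accepted, Rejected, Accepted

The common property of the 'Accepted' items is: habitat is not ocean. No 'Rejected' item has it.
[age: 15, mass: 3, habitat: desert]: Accepted (habitat is desert).
[age: 30, mass: 47, habitat: ocean]: Rejected (habitat is ocean).
[age: 12, mass: 40, habitat: tundra]: Accepted (habitat is tundra).
[age: 12, mass: 50, habitat: ocean]: Rejected (habitat is ocean).
[age: 15, mass: 5, habitat: desert]: Accepted (habitat is desert).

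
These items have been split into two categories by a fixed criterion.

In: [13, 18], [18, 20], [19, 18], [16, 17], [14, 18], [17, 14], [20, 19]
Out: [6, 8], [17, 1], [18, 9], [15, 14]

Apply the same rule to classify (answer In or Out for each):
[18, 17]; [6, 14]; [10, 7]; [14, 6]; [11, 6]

All 'In' examples share one property — sum ≥ 31 — and every 'Out' example lacks it.

In, Out, Out, Out, Out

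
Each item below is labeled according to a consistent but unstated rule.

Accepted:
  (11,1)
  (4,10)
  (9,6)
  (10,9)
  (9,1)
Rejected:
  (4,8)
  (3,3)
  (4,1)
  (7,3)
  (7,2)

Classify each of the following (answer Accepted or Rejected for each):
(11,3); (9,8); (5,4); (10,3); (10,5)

Accepted, Accepted, Rejected, Accepted, Accepted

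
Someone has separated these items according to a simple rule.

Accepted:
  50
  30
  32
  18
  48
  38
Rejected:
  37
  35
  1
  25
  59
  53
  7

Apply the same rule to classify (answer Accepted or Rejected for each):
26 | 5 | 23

Accepted, Rejected, Rejected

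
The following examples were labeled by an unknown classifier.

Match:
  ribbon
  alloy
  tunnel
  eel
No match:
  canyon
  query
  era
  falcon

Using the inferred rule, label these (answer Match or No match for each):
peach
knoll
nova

The pattern is that an item is 'Match' exactly when: has a double letter.
peach: No match (no doubled letter). knoll: Match ('ll' doubled). nova: No match (no doubled letter).

No match, Match, No match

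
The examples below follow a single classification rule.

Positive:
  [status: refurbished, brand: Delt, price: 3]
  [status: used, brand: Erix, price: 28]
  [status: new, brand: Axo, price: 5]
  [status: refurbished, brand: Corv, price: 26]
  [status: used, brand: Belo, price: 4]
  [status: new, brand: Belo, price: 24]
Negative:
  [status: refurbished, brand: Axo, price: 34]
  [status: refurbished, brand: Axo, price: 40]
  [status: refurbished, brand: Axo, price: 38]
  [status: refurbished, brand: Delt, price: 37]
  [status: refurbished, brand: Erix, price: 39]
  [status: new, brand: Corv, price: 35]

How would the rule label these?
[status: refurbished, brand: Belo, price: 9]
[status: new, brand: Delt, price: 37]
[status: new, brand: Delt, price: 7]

Positive, Negative, Positive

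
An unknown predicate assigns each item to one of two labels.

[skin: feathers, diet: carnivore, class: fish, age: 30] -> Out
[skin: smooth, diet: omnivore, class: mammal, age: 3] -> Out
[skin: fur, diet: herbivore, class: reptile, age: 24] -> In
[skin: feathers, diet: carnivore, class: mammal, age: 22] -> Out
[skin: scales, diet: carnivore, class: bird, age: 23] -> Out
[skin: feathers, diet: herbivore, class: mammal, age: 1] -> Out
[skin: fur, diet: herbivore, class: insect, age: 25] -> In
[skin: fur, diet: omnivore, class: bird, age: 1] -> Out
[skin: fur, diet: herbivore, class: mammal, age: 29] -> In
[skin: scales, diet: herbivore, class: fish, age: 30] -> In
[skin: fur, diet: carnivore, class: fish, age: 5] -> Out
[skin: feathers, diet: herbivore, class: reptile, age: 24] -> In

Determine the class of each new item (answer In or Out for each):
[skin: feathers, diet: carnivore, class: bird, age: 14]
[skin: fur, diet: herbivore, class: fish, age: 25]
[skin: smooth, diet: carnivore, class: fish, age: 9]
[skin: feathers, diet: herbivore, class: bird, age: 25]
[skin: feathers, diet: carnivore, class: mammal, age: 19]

Out, In, Out, In, Out

The pattern is that an item is 'In' exactly when: diet is herbivore AND age ≥ 3.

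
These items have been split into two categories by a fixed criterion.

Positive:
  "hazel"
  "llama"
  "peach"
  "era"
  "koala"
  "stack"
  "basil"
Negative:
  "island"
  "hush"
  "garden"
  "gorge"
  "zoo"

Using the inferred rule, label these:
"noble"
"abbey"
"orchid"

Negative, Positive, Negative

One predicate separates the groups cleanly: odd length AND contains 'a'.
"noble": length 5, no 'a', fails this test → Negative. "abbey": length 5, has 'a', qualifies → Positive. "orchid": length 6, no 'a', fails this test → Negative.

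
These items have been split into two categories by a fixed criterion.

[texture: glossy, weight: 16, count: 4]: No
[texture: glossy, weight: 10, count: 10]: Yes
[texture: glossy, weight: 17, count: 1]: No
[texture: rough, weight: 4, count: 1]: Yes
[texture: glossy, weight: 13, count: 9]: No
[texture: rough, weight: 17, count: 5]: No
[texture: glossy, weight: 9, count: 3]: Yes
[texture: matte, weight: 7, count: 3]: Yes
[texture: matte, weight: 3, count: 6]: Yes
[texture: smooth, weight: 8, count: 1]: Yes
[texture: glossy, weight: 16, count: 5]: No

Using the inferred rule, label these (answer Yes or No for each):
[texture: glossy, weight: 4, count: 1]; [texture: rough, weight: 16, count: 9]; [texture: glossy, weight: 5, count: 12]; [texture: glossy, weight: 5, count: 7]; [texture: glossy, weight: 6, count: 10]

Yes, No, Yes, Yes, Yes

The simplest hypothesis consistent with all the labels is: weight ≤ 10.
[texture: glossy, weight: 4, count: 1]: Yes (weight = 4). [texture: rough, weight: 16, count: 9]: No (weight = 16). [texture: glossy, weight: 5, count: 12]: Yes (weight = 5). [texture: glossy, weight: 5, count: 7]: Yes (weight = 5). [texture: glossy, weight: 6, count: 10]: Yes (weight = 6).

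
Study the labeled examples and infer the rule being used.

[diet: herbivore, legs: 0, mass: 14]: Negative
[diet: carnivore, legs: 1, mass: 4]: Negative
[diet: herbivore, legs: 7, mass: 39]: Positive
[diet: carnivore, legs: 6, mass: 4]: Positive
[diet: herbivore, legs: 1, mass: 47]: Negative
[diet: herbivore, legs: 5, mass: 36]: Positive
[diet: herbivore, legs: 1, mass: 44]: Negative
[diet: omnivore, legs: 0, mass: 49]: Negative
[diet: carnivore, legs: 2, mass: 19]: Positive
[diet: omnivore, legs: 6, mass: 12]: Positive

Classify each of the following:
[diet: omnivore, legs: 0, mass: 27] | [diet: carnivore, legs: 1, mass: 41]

Negative, Negative

The common property of the 'Positive' items is: legs ≥ 2. No 'Negative' item has it.
[diet: omnivore, legs: 0, mass: 27] — legs = 0, hence Negative.
[diet: carnivore, legs: 1, mass: 41] — legs = 1, hence Negative.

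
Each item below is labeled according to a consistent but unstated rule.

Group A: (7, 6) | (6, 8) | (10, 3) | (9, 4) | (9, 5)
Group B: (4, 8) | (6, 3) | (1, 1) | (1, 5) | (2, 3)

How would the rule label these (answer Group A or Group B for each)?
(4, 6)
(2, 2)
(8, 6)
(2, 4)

Group B, Group B, Group A, Group B

'Group A' ⟺ sum ≥ 13.
Group B: (4, 6), since 4+6 = 10. Group B: (2, 2), since 2+2 = 4. Group A: (8, 6), since 8+6 = 14. Group B: (2, 4), since 2+4 = 6.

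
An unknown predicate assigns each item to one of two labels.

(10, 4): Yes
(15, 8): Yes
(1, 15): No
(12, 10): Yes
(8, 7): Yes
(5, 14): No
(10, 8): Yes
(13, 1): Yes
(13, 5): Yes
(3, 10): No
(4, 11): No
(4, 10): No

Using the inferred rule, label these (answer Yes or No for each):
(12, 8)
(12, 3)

Rule: first > second. This holds for each 'Yes' example and fails for each 'No' one.
(12, 8) — 12 > 8, hence Yes.
(12, 3) — 12 > 3, hence Yes.

Yes, Yes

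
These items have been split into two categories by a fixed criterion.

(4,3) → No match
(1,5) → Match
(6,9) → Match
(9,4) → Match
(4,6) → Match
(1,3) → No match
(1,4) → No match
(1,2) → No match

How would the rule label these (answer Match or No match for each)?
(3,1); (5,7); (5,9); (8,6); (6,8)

No match, Match, Match, Match, Match

The pattern is that an item is 'Match' exactly when: max ≥ 5.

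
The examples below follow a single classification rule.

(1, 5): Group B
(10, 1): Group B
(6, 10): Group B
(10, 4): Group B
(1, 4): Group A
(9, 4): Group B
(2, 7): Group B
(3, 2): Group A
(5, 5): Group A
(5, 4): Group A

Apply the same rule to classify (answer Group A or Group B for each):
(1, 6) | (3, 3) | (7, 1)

Group B, Group A, Group B

The rule appears to be: |first − second| ≤ 3.
(1, 6): |1−6| = 5, does not fit → Group B. (3, 3): |3−3| = 0, passes → Group A. (7, 1): |7−1| = 6, does not fit → Group B.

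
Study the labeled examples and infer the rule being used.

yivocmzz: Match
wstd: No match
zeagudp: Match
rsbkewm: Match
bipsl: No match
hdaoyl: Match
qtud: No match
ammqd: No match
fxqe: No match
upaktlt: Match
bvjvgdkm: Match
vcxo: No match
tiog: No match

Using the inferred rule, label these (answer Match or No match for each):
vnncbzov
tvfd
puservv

Match, No match, Match

The common property of the 'Match' items is: length ≥ 6. No 'No match' item has it.
vnncbzov → length 8 → Match.
tvfd → length 4 → No match.
puservv → length 7 → Match.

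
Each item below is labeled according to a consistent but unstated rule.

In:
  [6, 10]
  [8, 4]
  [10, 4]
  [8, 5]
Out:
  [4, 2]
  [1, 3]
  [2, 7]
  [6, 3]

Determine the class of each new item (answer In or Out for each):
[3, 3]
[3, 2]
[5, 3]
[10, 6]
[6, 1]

The pattern is that an item is 'In' exactly when: sum ≥ 12.
[3, 3]: 3+3 = 6 — does not satisfy this, so Out.
[3, 2]: 3+2 = 5 — does not satisfy this, so Out.
[5, 3]: 5+3 = 8 — does not satisfy this, so Out.
[10, 6]: 10+6 = 16 — has this property, so In.
[6, 1]: 6+1 = 7 — does not satisfy this, so Out.

Out, Out, Out, In, Out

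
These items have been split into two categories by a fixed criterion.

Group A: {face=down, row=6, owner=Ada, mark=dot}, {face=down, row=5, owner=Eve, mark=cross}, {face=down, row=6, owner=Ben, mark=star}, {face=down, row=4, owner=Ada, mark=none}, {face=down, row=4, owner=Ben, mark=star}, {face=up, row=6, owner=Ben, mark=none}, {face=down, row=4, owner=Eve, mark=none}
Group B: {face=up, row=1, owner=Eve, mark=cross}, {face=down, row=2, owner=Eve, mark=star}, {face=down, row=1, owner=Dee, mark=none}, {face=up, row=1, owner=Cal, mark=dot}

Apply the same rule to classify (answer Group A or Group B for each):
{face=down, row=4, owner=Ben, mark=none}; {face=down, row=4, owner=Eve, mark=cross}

Group A, Group A

A rule that fits every label: row ≥ 4 — true of each 'Group A' example, false of each 'Group B' one.
{face=down, row=4, owner=Ben, mark=none}: Group A (row = 4).
{face=down, row=4, owner=Eve, mark=cross}: Group A (row = 4).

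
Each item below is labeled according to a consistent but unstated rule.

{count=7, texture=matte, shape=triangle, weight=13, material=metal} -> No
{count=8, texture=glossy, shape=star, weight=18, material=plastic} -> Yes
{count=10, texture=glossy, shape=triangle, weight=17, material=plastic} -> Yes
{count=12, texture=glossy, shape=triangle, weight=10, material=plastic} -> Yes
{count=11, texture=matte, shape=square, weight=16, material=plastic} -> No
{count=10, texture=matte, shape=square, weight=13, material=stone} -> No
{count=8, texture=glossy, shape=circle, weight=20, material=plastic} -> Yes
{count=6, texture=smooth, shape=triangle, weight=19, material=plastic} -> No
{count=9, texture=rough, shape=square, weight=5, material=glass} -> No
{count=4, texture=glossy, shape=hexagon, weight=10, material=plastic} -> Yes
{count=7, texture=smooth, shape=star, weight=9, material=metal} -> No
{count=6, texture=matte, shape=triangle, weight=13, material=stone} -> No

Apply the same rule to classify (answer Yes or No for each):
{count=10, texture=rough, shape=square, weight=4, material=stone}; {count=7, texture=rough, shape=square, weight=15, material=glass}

A rule that fits every label: texture is glossy — true of each 'Yes' example, false of each 'No' one.
{count=10, texture=rough, shape=square, weight=4, material=stone}: texture is rough — does not satisfy this, so No.
{count=7, texture=rough, shape=square, weight=15, material=glass}: texture is rough — does not satisfy this, so No.

No, No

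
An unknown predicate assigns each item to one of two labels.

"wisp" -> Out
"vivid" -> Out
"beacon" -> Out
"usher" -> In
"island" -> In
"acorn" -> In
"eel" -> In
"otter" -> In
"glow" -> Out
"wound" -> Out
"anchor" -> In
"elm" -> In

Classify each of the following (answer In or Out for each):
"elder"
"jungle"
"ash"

The simplest hypothesis consistent with all the labels is: starts with a vowel.
"elder": In (starts with 'e').
"jungle": Out (starts with 'j').
"ash": In (starts with 'a').

In, Out, In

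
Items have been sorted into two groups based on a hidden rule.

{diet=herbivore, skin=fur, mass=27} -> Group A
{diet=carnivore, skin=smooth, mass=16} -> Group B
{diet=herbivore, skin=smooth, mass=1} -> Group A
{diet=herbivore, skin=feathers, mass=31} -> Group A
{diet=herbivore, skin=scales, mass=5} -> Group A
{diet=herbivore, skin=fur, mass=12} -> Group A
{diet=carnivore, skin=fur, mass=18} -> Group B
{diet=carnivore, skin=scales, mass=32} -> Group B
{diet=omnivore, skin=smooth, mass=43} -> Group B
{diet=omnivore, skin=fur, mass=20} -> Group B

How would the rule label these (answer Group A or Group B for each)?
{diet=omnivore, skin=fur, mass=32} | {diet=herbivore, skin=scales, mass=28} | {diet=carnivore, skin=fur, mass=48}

Group B, Group A, Group B

Looking at the examples, the only property every 'Group A' case has and every 'Group B' case lacks is: diet is herbivore.
{diet=omnivore, skin=fur, mass=32}: Group B (diet is omnivore).
{diet=herbivore, skin=scales, mass=28}: Group A (diet is herbivore).
{diet=carnivore, skin=fur, mass=48}: Group B (diet is carnivore).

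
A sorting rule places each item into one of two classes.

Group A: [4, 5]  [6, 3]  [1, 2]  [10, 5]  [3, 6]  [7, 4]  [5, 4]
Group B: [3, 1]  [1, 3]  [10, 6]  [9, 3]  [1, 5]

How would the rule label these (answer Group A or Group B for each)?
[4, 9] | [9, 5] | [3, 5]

The pattern is that an item is 'Group A' exactly when: sum is odd.
[4, 9]: 4+9 = 13 — meets the rule, so Group A.
[9, 5]: 9+5 = 14 — fails the rule, so Group B.
[3, 5]: 3+5 = 8 — fails the rule, so Group B.

Group A, Group B, Group B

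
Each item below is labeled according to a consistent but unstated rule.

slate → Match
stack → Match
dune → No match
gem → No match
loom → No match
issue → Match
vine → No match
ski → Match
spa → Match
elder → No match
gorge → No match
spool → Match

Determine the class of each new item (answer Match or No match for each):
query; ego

One predicate separates the groups cleanly: contains 's'.
No match: query, since no 's'. No match: ego, since no 's'.

No match, No match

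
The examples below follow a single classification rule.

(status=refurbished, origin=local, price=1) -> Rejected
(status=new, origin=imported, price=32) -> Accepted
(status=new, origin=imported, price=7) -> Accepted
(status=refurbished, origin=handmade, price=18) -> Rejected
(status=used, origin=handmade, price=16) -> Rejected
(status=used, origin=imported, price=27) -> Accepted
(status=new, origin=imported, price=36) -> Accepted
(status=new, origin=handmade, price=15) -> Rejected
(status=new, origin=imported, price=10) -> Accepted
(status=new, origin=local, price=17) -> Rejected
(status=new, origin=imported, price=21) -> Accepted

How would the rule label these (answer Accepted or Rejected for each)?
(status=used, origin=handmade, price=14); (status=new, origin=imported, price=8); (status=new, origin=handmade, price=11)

The common property of the 'Accepted' items is: origin is imported. No 'Rejected' item has it.

Rejected, Accepted, Rejected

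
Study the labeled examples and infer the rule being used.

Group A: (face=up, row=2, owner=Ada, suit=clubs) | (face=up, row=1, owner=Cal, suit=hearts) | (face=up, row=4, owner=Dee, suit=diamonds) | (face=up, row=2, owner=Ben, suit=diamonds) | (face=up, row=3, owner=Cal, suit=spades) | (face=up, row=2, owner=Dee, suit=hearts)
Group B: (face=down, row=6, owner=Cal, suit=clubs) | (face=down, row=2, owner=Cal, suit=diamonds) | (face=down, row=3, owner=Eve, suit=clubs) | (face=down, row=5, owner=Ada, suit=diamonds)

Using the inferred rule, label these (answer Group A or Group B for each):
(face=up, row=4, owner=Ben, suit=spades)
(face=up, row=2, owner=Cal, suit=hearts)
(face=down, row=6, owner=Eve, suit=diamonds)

Group A, Group A, Group B

The distinguishing property — face is up — holds for all the 'Group A' cases and none of the 'Group B' cases.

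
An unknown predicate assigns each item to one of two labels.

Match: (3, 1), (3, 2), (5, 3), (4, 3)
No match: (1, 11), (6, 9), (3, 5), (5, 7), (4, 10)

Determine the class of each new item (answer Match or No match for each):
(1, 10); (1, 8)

The common property of the 'Match' items is: first > second. No 'No match' item has it.

No match, No match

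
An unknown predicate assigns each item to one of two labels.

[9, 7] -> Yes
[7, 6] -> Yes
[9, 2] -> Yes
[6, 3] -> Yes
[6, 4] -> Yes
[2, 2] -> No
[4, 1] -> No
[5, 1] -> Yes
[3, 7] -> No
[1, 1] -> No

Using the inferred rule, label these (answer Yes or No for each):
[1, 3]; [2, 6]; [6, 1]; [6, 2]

No, No, Yes, Yes

The pattern is that an item is 'Yes' exactly when: first ≥ 5.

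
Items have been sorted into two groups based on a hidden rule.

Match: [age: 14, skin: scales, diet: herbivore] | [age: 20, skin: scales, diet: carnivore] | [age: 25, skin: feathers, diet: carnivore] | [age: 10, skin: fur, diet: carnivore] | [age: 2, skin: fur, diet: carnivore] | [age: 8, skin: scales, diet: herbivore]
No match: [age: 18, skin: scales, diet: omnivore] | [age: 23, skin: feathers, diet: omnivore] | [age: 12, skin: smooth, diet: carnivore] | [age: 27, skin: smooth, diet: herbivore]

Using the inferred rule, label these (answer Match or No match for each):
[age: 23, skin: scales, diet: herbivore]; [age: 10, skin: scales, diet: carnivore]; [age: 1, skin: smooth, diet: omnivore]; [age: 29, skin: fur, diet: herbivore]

The rule appears to be: skin is not smooth AND diet is not omnivore.
[age: 23, skin: scales, diet: herbivore] → skin is scales, diet is herbivore → Match. [age: 10, skin: scales, diet: carnivore] → skin is scales, diet is carnivore → Match. [age: 1, skin: smooth, diet: omnivore] → skin is smooth, diet is omnivore → No match. [age: 29, skin: fur, diet: herbivore] → skin is fur, diet is herbivore → Match.

Match, Match, No match, Match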